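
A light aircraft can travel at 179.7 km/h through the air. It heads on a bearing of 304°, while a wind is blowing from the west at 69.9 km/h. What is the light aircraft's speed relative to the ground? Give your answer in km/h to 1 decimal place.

127.9 km/h

Taking east as x and north as y: velocity relative to the air = (-148.978, 100.487) km/h; the air relative to ground = (69.900, 0.000) km/h.
Velocity relative to ground = (-148.978, 100.487) + (69.900, 0.000) = (-79.078, 100.487) km/h.
Speed = |(-79.078, 100.487)| = 127.871 km/h.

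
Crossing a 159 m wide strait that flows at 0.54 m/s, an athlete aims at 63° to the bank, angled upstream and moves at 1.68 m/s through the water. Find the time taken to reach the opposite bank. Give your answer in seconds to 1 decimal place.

The component of the athlete's velocity perpendicular to the bank is 1.68 × sin 63° = 1.497 m/s.
Only the cross-stream component determines the crossing time; the current contributes nothing perpendicular to the bank.
Time = 159 / 1.497 = 106.220 s.

106.2 s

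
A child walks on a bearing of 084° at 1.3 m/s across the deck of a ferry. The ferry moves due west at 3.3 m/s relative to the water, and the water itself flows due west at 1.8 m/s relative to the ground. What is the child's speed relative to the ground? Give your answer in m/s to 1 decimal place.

3.8 m/s

In east/north components (m/s): child relative to ferry = (1.293, 0.136); ferry relative to water = (-3.300, 0.000); water relative to ground = (-1.800, 0.000).
Sum = (-3.807, 0.136) m/s.
Speed = |(-3.807, 0.136)| = 3.810 m/s.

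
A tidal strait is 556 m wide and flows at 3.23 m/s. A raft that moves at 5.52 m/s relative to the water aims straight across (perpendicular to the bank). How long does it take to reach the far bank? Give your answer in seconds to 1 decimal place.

100.7 s

The component of the raft's velocity perpendicular to the bank is 5.52 m/s.
Only the cross-stream component determines the crossing time; the current contributes nothing perpendicular to the bank.
Time = 556 / 5.520 = 100.725 s.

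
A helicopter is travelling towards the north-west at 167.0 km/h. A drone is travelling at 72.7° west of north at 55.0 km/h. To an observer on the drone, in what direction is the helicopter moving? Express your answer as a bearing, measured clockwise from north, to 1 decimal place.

Taking east as x and north as y: helicopter velocity = (-118.087, 118.087) km/h; drone velocity = (-52.512, 16.356) km/h.
Velocity of helicopter relative to drone = (-118.087, 118.087) − (-52.512, 16.356) = (-65.575, 101.731) km/h.
Bearing = atan2(-65.57, 101.73) = 327.19° clockwise from north.

327.2°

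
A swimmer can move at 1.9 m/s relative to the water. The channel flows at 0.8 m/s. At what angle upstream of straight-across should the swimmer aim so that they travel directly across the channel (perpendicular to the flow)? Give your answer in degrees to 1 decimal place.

24.9°

To cancel the current, the upstream component of the swimmer's velocity must equal the flow: 1.9 sin θ = 0.8.
sin θ = 0.8 / 1.9 = 0.4211.
θ = arcsin(0.4211) = 24.901°.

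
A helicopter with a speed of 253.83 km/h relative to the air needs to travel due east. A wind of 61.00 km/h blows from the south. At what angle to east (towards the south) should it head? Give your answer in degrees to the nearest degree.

14°

The wind pushes perpendicular to the desired track; the heading must have a component into the wind equal to 61.00 km/h: 253.83 sin θ = 61.00.
sin θ = 0.2403, so θ = 13.905°.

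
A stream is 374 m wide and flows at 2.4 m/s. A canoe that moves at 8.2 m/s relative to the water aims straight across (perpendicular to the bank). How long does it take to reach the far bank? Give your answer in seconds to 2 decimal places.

45.61 s

The component of the canoe's velocity perpendicular to the bank is 8.2 m/s.
The current is parallel to the bank, so it does not affect the crossing time.
Time = 374 / 8.200 = 45.610 s.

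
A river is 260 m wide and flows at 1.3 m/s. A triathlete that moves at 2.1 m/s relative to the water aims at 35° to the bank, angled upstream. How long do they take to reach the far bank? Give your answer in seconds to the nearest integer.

216 s

The component of the triathlete's velocity perpendicular to the bank is 2.1 × sin 35° = 1.205 m/s.
Only the cross-stream component determines the crossing time; the current contributes nothing perpendicular to the bank.
Time = 260 / 1.205 = 215.855 s.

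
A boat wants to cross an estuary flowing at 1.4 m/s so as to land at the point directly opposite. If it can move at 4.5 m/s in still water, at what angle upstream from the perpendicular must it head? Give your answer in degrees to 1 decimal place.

18.1°

To cancel the current, the upstream component of the boat's velocity must equal the flow: 4.5 sin θ = 1.4.
sin θ = 1.4 / 4.5 = 0.3111.
θ = arcsin(0.3111) = 18.126°.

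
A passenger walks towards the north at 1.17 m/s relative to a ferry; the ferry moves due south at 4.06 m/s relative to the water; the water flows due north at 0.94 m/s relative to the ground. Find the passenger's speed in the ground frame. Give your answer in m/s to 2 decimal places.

1.95 m/s

In east/north components (m/s): passenger relative to ferry = (0.000, 1.170); ferry relative to water = (0.000, -4.060); water relative to ground = (0.000, 0.940).
Sum = (0.000, -1.950) m/s.
Speed = |(0.000, -1.950)| = 1.950 m/s.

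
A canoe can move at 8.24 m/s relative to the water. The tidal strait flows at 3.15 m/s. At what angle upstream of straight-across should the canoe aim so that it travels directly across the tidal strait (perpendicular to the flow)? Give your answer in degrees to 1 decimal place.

22.5°

To cancel the current, the upstream component of the canoe's velocity must equal the flow: 8.24 sin θ = 3.15.
sin θ = 3.15 / 8.24 = 0.3823.
θ = arcsin(0.3823) = 22.475°.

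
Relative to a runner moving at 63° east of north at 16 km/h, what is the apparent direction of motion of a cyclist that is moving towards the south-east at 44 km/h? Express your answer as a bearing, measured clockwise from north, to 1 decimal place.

156.3°

Taking east as x and north as y: cyclist velocity = (31.113, -31.113) km/h; runner velocity = (14.256, 7.264) km/h.
Velocity of cyclist relative to runner = (31.113, -31.113) − (14.256, 7.264) = (16.857, -38.377) km/h.
Bearing = atan2(16.86, -38.38) = 156.29° clockwise from north.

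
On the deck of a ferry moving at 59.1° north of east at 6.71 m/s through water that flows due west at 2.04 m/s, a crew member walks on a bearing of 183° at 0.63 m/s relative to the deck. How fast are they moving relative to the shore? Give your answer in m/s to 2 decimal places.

In east/north components (m/s): crew member relative to ferry = (-0.033, -0.629); ferry relative to water = (3.446, 5.758); water relative to ground = (-2.040, 0.000).
Sum = (1.373, 5.128) m/s.
Speed = |(1.373, 5.128)| = 5.309 m/s.

5.31 m/s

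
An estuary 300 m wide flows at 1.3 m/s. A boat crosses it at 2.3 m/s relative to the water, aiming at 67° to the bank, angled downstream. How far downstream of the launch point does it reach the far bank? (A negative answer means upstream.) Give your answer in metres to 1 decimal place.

Perpendicular speed = 2.117 m/s; crossing time = 300 / 2.117 = 141.699 s.
Net downstream speed = 2.199 m/s.
Drift = 2.199 × 141.699 = 311.551 m (downstream).

311.6 m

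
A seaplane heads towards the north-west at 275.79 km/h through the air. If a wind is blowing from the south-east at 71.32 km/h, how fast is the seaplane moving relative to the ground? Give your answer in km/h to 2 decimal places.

Taking east as x and north as y: velocity relative to the air = (-195.013, 195.013) km/h; the air relative to ground = (-50.431, 50.431) km/h.
Velocity relative to ground = (-195.013, 195.013) + (-50.431, 50.431) = (-245.444, 245.444) km/h.
Speed = |(-245.444, 245.444)| = 347.110 km/h.

347.11 km/h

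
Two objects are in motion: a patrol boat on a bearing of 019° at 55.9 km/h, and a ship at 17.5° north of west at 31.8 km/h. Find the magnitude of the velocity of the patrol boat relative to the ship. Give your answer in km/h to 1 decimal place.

65.0 km/h

Taking east as x and north as y: patrol boat velocity = (18.199, 52.854) km/h; ship velocity = (-30.328, 9.562) km/h.
Velocity of patrol boat relative to ship = (18.199, 52.854) − (-30.328, 9.562) = (48.527, 43.292) km/h.
Magnitude = |(48.527, 43.292)| = 65.032 km/h.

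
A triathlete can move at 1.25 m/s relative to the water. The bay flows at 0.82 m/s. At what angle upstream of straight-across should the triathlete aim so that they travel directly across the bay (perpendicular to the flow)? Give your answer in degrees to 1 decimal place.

To cancel the current, the upstream component of the triathlete's velocity must equal the flow: 1.25 sin θ = 0.82.
sin θ = 0.82 / 1.25 = 0.6560.
θ = arcsin(0.6560) = 40.996°.

41.0°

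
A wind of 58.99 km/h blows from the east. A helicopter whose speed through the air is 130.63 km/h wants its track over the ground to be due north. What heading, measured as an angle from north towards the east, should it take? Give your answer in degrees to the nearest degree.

The wind pushes perpendicular to the desired track; the heading must have a component into the wind equal to 58.99 km/h: 130.63 sin θ = 58.99.
sin θ = 0.4516, so θ = 26.845°.

27°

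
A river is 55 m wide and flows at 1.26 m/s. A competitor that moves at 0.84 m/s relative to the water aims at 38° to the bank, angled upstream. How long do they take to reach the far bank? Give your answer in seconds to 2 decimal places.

106.35 s

The component of the competitor's velocity perpendicular to the bank is 0.84 × sin 38° = 0.517 m/s.
Only the cross-stream component determines the crossing time; the current contributes nothing perpendicular to the bank.
Time = 55 / 0.517 = 106.351 s.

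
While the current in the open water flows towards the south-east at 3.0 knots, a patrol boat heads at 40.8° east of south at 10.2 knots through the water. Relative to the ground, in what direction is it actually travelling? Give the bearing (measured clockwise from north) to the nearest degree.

Taking east as x and north as y: velocity relative to the water = (6.665, -7.721) knots; the water relative to ground = (2.121, -2.121) knots.
Velocity relative to ground = (6.665, -7.721) + (2.121, -2.121) = (8.786, -9.843) knots.
Bearing = atan2(8.79, -9.84) = 138.25° clockwise from north.

138°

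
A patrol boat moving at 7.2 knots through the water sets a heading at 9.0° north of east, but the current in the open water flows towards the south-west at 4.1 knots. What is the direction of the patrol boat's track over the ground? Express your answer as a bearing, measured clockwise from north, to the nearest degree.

Taking east as x and north as y: velocity relative to the water = (7.111, 1.126) knots; the water relative to ground = (-2.899, -2.899) knots.
Velocity relative to ground = (7.111, 1.126) + (-2.899, -2.899) = (4.212, -1.773) knots.
Bearing = atan2(4.21, -1.77) = 112.82° clockwise from north.

113°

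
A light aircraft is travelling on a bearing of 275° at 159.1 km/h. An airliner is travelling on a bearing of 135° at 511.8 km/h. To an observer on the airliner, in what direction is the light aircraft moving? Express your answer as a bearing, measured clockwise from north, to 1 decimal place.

Taking east as x and north as y: light aircraft velocity = (-158.495, 13.866) km/h; airliner velocity = (361.897, -361.897) km/h.
Velocity of light aircraft relative to airliner = (-158.495, 13.866) − (361.897, -361.897) = (-520.392, 375.764) km/h.
Bearing = atan2(-520.39, 375.76) = 305.83° clockwise from north.

305.8°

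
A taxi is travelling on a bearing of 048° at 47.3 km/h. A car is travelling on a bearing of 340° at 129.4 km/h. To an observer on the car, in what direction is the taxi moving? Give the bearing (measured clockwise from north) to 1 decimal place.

Taking east as x and north as y: taxi velocity = (35.151, 31.650) km/h; car velocity = (-44.257, 121.596) km/h.
Velocity of taxi relative to car = (35.151, 31.650) − (-44.257, 121.596) = (79.408, -89.946) km/h.
Bearing = atan2(79.41, -89.95) = 138.56° clockwise from north.

138.6°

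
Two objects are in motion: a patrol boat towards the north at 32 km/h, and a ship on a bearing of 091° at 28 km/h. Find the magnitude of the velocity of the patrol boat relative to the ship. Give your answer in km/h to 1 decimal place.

Taking east as x and north as y: patrol boat velocity = (0.000, 32.000) km/h; ship velocity = (27.996, -0.489) km/h.
Velocity of patrol boat relative to ship = (0.000, 32.000) − (27.996, -0.489) = (-27.996, 32.489) km/h.
Magnitude = |(-27.996, 32.489)| = 42.887 km/h.

42.9 km/h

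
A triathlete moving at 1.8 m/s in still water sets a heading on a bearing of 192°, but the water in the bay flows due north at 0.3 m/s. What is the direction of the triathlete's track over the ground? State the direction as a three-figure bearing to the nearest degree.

Taking east as x and north as y: velocity relative to the water = (-0.374, -1.761) m/s; the water relative to ground = (0.000, 0.300) m/s.
Velocity relative to ground = (-0.374, -1.761) + (0.000, 0.300) = (-0.374, -1.461) m/s.
Bearing = atan2(-0.37, -1.46) = 194.37° clockwise from north.

194°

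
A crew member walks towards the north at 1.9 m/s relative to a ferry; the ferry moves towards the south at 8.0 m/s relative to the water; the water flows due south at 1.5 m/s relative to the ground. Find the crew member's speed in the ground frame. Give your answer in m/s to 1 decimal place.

7.6 m/s

In east/north components (m/s): crew member relative to ferry = (0.000, 1.900); ferry relative to water = (0.000, -8.000); water relative to ground = (0.000, -1.500).
Sum = (0.000, -7.600) m/s.
Speed = |(0.000, -7.600)| = 7.600 m/s.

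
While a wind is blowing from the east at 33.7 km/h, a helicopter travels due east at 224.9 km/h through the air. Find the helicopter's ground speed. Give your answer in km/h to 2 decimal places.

191.20 km/h

Taking east as x and north as y: velocity relative to the air = (224.900, 0.000) km/h; the air relative to ground = (-33.700, 0.000) km/h.
Velocity relative to ground = (224.900, 0.000) + (-33.700, 0.000) = (191.200, 0.000) km/h.
Speed = |(191.200, 0.000)| = 191.200 km/h.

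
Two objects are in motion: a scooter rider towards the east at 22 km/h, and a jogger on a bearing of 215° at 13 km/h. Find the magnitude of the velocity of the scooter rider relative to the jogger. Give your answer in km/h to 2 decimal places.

31.32 km/h

Taking east as x and north as y: scooter rider velocity = (22.000, 0.000) km/h; jogger velocity = (-7.456, -10.649) km/h.
Velocity of scooter rider relative to jogger = (22.000, 0.000) − (-7.456, -10.649) = (29.456, 10.649) km/h.
Magnitude = |(29.456, 10.649)| = 31.322 km/h.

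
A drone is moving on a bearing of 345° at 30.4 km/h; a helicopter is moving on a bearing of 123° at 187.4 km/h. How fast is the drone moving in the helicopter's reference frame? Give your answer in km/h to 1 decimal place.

Taking east as x and north as y: drone velocity = (-7.868, 29.364) km/h; helicopter velocity = (157.167, -102.065) km/h.
Velocity of drone relative to helicopter = (-7.868, 29.364) − (157.167, -102.065) = (-165.035, 131.430) km/h.
Magnitude = |(-165.035, 131.430)| = 210.975 km/h.

211.0 km/h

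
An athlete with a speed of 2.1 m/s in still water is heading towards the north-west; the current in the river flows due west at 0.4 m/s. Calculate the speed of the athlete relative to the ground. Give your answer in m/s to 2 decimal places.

Taking east as x and north as y: velocity relative to the water = (-1.485, 1.485) m/s; the water relative to ground = (-0.400, 0.000) m/s.
Velocity relative to ground = (-1.485, 1.485) + (-0.400, 0.000) = (-1.885, 1.485) m/s.
Speed = |(-1.885, 1.485)| = 2.400 m/s.

2.40 m/s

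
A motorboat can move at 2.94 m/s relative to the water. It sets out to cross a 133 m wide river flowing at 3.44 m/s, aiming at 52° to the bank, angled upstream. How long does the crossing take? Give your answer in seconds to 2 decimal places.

57.41 s

The component of the motorboat's velocity perpendicular to the bank is 2.94 × sin 52° = 2.317 m/s.
Only the cross-stream component determines the crossing time; the current contributes nothing perpendicular to the bank.
Time = 133 / 2.317 = 57.408 s.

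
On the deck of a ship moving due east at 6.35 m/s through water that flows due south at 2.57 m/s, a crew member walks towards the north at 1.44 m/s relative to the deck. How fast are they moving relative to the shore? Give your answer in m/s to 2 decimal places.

In east/north components (m/s): crew member relative to ship = (0.000, 1.440); ship relative to water = (6.350, 0.000); water relative to ground = (0.000, -2.570).
Sum = (6.350, -1.130) m/s.
Speed = |(6.350, -1.130)| = 6.450 m/s.

6.45 m/s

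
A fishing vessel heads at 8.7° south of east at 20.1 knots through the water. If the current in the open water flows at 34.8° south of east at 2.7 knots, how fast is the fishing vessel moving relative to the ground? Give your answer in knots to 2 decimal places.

Taking east as x and north as y: velocity relative to the water = (19.869, -3.040) knots; the water relative to ground = (2.217, -1.541) knots.
Velocity relative to ground = (19.869, -3.040) + (2.217, -1.541) = (22.086, -4.581) knots.
Speed = |(22.086, -4.581)| = 22.556 knots.

22.56 knots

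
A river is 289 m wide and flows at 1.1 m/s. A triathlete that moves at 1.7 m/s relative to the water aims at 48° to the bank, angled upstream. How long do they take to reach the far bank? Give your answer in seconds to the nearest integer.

The component of the triathlete's velocity perpendicular to the bank is 1.7 × sin 48° = 1.263 m/s.
Only the cross-stream component determines the crossing time; the current contributes nothing perpendicular to the bank.
Time = 289 / 1.263 = 228.758 s.

229 s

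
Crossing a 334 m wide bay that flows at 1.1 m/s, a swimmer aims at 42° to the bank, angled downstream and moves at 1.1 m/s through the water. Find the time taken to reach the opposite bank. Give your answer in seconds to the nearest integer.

454 s

The component of the swimmer's velocity perpendicular to the bank is 1.1 × sin 42° = 0.736 m/s.
The flow acts along the bank and has no component across it.
Time = 334 / 0.736 = 453.777 s.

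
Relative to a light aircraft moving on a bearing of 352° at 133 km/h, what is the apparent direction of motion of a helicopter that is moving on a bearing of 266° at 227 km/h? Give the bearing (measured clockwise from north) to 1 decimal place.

Taking east as x and north as y: helicopter velocity = (-226.447, -15.835) km/h; light aircraft velocity = (-18.510, 131.706) km/h.
Velocity of helicopter relative to light aircraft = (-226.447, -15.835) − (-18.510, 131.706) = (-207.937, -147.540) km/h.
Bearing = atan2(-207.94, -147.54) = 234.64° clockwise from north.

234.6°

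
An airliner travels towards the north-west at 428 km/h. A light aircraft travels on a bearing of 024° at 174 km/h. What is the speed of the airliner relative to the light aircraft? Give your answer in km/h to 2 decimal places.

400.10 km/h

Taking east as x and north as y: airliner velocity = (-302.642, 302.642) km/h; light aircraft velocity = (70.772, 158.957) km/h.
Velocity of airliner relative to light aircraft = (-302.642, 302.642) − (70.772, 158.957) = (-373.414, 143.685) km/h.
Magnitude = |(-373.414, 143.685)| = 400.104 km/h.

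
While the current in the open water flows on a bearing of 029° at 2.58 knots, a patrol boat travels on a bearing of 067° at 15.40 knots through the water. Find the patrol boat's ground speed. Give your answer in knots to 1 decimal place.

Taking east as x and north as y: velocity relative to the water = (14.176, 6.017) knots; the water relative to ground = (1.251, 2.257) knots.
Velocity relative to ground = (14.176, 6.017) + (1.251, 2.257) = (15.427, 8.274) knots.
Speed = |(15.427, 8.274)| = 17.505 knots.

17.5 knots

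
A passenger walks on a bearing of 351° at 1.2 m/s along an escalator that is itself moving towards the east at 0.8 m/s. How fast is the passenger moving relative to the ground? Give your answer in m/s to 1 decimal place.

1.3 m/s

Taking east as x and north as y: escalator velocity = (0.800, 0.000) m/s; passenger velocity relative to escalator = (-0.188, 1.185) m/s.
Velocity relative to ground = (0.800, 0.000) + (-0.188, 1.185) = (0.612, 1.185) m/s.
Speed = |(0.612, 1.185)| = 1.334 m/s.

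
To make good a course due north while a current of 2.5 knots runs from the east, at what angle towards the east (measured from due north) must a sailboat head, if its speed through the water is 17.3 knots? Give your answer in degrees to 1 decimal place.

The current pushes perpendicular to the desired track; the heading must have a component into the current equal to 2.5 knots: 17.3 sin θ = 2.5.
sin θ = 0.1445, so θ = 8.309°.

8.3°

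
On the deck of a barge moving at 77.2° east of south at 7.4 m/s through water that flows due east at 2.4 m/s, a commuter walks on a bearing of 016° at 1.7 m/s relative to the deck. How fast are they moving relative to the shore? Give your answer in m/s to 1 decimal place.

10.1 m/s

In east/north components (m/s): commuter relative to barge = (0.469, 1.634); barge relative to water = (7.216, -1.639); water relative to ground = (2.400, 0.000).
Sum = (10.085, -0.005) m/s.
Speed = |(10.085, -0.005)| = 10.085 m/s.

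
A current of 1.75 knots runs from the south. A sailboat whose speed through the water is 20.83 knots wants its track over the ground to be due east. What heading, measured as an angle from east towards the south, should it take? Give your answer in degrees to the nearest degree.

5°

The current pushes perpendicular to the desired track; the heading must have a component into the current equal to 1.75 knots: 20.83 sin θ = 1.75.
sin θ = 0.0840, so θ = 4.819°.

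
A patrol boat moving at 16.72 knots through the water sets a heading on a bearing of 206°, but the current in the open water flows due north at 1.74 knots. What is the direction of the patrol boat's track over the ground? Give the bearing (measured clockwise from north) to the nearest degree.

209°

Taking east as x and north as y: velocity relative to the water = (-7.330, -15.028) knots; the water relative to ground = (0.000, 1.740) knots.
Velocity relative to ground = (-7.330, -15.028) + (0.000, 1.740) = (-7.330, -13.288) knots.
Bearing = atan2(-7.33, -13.29) = 208.88° clockwise from north.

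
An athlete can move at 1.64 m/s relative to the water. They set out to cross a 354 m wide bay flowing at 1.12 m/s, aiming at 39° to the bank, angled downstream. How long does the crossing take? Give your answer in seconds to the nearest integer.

343 s

The component of the athlete's velocity perpendicular to the bank is 1.64 × sin 39° = 1.032 m/s.
The flow acts along the bank and has no component across it.
Time = 354 / 1.032 = 342.995 s.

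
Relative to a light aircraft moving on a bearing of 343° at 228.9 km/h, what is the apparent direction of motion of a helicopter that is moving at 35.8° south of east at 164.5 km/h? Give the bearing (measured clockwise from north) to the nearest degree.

148°

Taking east as x and north as y: helicopter velocity = (133.420, -96.226) km/h; light aircraft velocity = (-66.924, 218.898) km/h.
Velocity of helicopter relative to light aircraft = (133.420, -96.226) − (-66.924, 218.898) = (200.344, -315.124) km/h.
Bearing = atan2(200.34, -315.12) = 147.55° clockwise from north.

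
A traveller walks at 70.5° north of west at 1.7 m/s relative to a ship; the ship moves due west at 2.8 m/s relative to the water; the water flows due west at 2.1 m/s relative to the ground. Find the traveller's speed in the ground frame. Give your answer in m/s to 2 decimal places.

5.70 m/s

In east/north components (m/s): traveller relative to ship = (-0.567, 1.602); ship relative to water = (-2.800, 0.000); water relative to ground = (-2.100, 0.000).
Sum = (-5.467, 1.602) m/s.
Speed = |(-5.467, 1.602)| = 5.697 m/s.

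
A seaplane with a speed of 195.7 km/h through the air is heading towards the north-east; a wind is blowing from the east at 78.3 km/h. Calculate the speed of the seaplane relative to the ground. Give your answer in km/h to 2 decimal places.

150.86 km/h

Taking east as x and north as y: velocity relative to the air = (138.381, 138.381) km/h; the air relative to ground = (-78.300, 0.000) km/h.
Velocity relative to ground = (138.381, 138.381) + (-78.300, 0.000) = (60.081, 138.381) km/h.
Speed = |(60.081, 138.381)| = 150.861 km/h.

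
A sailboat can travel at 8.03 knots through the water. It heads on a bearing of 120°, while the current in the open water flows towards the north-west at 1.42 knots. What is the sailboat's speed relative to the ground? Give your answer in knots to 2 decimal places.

6.67 knots

Taking east as x and north as y: velocity relative to the water = (6.954, -4.015) knots; the water relative to ground = (-1.004, 1.004) knots.
Velocity relative to ground = (6.954, -4.015) + (-1.004, 1.004) = (5.950, -3.011) knots.
Speed = |(5.950, -3.011)| = 6.669 knots.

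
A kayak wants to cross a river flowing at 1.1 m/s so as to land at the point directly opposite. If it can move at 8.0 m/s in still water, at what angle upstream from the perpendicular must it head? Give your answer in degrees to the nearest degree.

8°

To cancel the current, the upstream component of the kayak's velocity must equal the flow: 8.0 sin θ = 1.1.
sin θ = 1.1 / 8.0 = 0.1375.
θ = arcsin(0.1375) = 7.903°.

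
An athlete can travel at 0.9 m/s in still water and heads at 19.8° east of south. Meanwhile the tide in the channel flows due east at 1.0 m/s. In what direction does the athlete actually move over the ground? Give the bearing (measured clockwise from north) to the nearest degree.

123°

Taking east as x and north as y: velocity relative to the water = (0.305, -0.847) m/s; the water relative to ground = (1.000, 0.000) m/s.
Velocity relative to ground = (0.305, -0.847) + (1.000, 0.000) = (1.305, -0.847) m/s.
Bearing = atan2(1.30, -0.85) = 122.98° clockwise from north.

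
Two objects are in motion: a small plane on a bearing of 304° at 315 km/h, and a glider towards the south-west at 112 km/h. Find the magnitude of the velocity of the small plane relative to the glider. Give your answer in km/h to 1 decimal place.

Taking east as x and north as y: small plane velocity = (-261.147, 176.146) km/h; glider velocity = (-79.196, -79.196) km/h.
Velocity of small plane relative to glider = (-261.147, 176.146) − (-79.196, -79.196) = (-181.951, 255.342) km/h.
Magnitude = |(-181.951, 255.342)| = 313.537 km/h.

313.5 km/h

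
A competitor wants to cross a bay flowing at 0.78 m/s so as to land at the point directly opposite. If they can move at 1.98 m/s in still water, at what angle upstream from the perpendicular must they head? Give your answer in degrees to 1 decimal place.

23.2°

To cancel the current, the upstream component of the competitor's velocity must equal the flow: 1.98 sin θ = 0.78.
sin θ = 0.78 / 1.98 = 0.3939.
θ = arcsin(0.3939) = 23.200°.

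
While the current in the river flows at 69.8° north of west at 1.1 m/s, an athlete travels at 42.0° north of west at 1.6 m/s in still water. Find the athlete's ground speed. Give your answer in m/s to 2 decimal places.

2.62 m/s

Taking east as x and north as y: velocity relative to the water = (-1.189, 1.071) m/s; the water relative to ground = (-0.380, 1.032) m/s.
Velocity relative to ground = (-1.189, 1.071) + (-0.380, 1.032) = (-1.569, 2.103) m/s.
Speed = |(-1.569, 2.103)| = 2.624 m/s.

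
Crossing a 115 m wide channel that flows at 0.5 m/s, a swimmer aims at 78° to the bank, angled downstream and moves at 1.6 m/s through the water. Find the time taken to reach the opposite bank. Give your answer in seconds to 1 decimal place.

73.5 s

The component of the swimmer's velocity perpendicular to the bank is 1.6 × sin 78° = 1.565 m/s.
The current is parallel to the bank, so it does not affect the crossing time.
Time = 115 / 1.565 = 73.481 s.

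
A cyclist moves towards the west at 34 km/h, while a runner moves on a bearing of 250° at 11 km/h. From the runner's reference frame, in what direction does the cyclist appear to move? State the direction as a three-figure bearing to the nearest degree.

279°

Taking east as x and north as y: cyclist velocity = (-34.000, 0.000) km/h; runner velocity = (-10.337, -3.762) km/h.
Velocity of cyclist relative to runner = (-34.000, 0.000) − (-10.337, -3.762) = (-23.663, 3.762) km/h.
Bearing = atan2(-23.66, 3.76) = 279.03° clockwise from north.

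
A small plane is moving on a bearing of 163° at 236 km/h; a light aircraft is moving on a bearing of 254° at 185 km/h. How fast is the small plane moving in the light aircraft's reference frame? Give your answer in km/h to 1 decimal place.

302.4 km/h

Taking east as x and north as y: small plane velocity = (69.000, -225.688) km/h; light aircraft velocity = (-177.833, -50.993) km/h.
Velocity of small plane relative to light aircraft = (69.000, -225.688) − (-177.833, -50.993) = (246.833, -174.695) km/h.
Magnitude = |(246.833, -174.695)| = 302.399 km/h.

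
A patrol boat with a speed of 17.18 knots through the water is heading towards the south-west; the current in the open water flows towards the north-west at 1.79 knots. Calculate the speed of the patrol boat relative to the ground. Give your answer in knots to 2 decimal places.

Taking east as x and north as y: velocity relative to the water = (-12.148, -12.148) knots; the water relative to ground = (-1.266, 1.266) knots.
Velocity relative to ground = (-12.148, -12.148) + (-1.266, 1.266) = (-13.414, -10.882) knots.
Speed = |(-13.414, -10.882)| = 17.273 knots.

17.27 knots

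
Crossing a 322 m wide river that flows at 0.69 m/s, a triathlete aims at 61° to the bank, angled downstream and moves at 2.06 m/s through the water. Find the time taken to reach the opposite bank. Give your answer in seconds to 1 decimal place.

The component of the triathlete's velocity perpendicular to the bank is 2.06 × sin 61° = 1.802 m/s.
The current is parallel to the bank, so it does not affect the crossing time.
Time = 322 / 1.802 = 178.718 s.

178.7 s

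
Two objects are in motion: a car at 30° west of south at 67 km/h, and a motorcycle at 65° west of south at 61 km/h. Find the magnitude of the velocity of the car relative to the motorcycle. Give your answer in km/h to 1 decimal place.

38.9 km/h

Taking east as x and north as y: car velocity = (-33.500, -58.024) km/h; motorcycle velocity = (-55.285, -25.780) km/h.
Velocity of car relative to motorcycle = (-33.500, -58.024) − (-55.285, -25.780) = (21.785, -32.244) km/h.
Magnitude = |(21.785, -32.244)| = 38.913 km/h.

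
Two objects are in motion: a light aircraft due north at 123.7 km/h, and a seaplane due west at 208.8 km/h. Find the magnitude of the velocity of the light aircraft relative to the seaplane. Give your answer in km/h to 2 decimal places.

Taking east as x and north as y: light aircraft velocity = (0.000, 123.700) km/h; seaplane velocity = (-208.800, 0.000) km/h.
Velocity of light aircraft relative to seaplane = (0.000, 123.700) − (-208.800, 0.000) = (208.800, 123.700) km/h.
Magnitude = |(208.800, 123.700)| = 242.691 km/h.

242.69 km/h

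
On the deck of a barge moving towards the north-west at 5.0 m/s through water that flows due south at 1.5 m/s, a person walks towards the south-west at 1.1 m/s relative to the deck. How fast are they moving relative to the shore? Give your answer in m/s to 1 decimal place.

In east/north components (m/s): person relative to barge = (-0.778, -0.778); barge relative to water = (-3.536, 3.536); water relative to ground = (0.000, -1.500).
Sum = (-4.313, 1.258) m/s.
Speed = |(-4.313, 1.258)| = 4.493 m/s.

4.5 m/s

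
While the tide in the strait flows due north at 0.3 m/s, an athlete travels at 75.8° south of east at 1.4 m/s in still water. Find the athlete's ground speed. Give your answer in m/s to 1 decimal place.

Taking east as x and north as y: velocity relative to the water = (0.343, -1.357) m/s; the water relative to ground = (0.000, 0.300) m/s.
Velocity relative to ground = (0.343, -1.357) + (0.000, 0.300) = (0.343, -1.057) m/s.
Speed = |(0.343, -1.057)| = 1.112 m/s.

1.1 m/s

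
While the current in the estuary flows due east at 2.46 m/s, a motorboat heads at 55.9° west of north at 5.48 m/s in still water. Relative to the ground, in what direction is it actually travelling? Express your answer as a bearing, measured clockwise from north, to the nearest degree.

Taking east as x and north as y: velocity relative to the water = (-4.538, 3.072) m/s; the water relative to ground = (2.460, 0.000) m/s.
Velocity relative to ground = (-4.538, 3.072) + (2.460, 0.000) = (-2.078, 3.072) m/s.
Bearing = atan2(-2.08, 3.07) = 325.93° clockwise from north.

326°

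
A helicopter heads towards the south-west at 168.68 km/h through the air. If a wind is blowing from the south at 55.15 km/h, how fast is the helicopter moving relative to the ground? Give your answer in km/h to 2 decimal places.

135.42 km/h

Taking east as x and north as y: velocity relative to the air = (-119.275, -119.275) km/h; the air relative to ground = (0.000, 55.150) km/h.
Velocity relative to ground = (-119.275, -119.275) + (0.000, 55.150) = (-119.275, -64.125) km/h.
Speed = |(-119.275, -64.125)| = 135.420 km/h.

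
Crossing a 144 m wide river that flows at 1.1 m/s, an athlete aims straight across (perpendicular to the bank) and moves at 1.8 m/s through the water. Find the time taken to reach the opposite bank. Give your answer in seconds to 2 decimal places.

The component of the athlete's velocity perpendicular to the bank is 1.8 m/s.
Only the cross-stream component determines the crossing time; the current contributes nothing perpendicular to the bank.
Time = 144 / 1.800 = 80.000 s.

80.00 s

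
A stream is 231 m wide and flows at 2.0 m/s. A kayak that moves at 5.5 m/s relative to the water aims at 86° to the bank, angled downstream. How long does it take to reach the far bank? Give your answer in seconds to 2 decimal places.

The component of the kayak's velocity perpendicular to the bank is 5.5 × sin 86° = 5.487 m/s.
The flow acts along the bank and has no component across it.
Time = 231 / 5.487 = 42.103 s.

42.10 s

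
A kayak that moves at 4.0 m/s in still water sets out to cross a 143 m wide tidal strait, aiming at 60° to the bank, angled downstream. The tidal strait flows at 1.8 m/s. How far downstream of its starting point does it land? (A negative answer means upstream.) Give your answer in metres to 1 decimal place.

Perpendicular speed = 3.464 m/s; crossing time = 143 / 3.464 = 41.281 s.
Net downstream speed = 3.800 m/s.
Drift = 3.800 × 41.281 = 156.866 m (downstream).

156.9 m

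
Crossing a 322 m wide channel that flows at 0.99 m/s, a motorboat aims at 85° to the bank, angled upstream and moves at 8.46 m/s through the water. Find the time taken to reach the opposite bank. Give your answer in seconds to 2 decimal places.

38.21 s

The component of the motorboat's velocity perpendicular to the bank is 8.46 × sin 85° = 8.428 m/s.
The flow acts along the bank and has no component across it.
Time = 322 / 8.428 = 38.207 s.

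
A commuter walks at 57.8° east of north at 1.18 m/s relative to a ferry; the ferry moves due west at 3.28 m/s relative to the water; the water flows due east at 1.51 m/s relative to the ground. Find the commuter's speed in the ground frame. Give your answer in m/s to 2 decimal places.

In east/north components (m/s): commuter relative to ferry = (0.999, 0.629); ferry relative to water = (-3.280, 0.000); water relative to ground = (1.510, 0.000).
Sum = (-0.771, 0.629) m/s.
Speed = |(-0.771, 0.629)| = 0.995 m/s.

1.00 m/s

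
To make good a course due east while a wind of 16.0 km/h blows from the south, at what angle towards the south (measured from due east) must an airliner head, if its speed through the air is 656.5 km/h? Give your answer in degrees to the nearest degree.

1°

The wind pushes perpendicular to the desired track; the heading must have a component into the wind equal to 16.0 km/h: 656.5 sin θ = 16.0.
sin θ = 0.0244, so θ = 1.397°.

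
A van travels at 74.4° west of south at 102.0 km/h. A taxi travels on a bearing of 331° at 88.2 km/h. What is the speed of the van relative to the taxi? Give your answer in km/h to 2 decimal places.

118.38 km/h

Taking east as x and north as y: van velocity = (-98.243, -27.430) km/h; taxi velocity = (-42.760, 77.141) km/h.
Velocity of van relative to taxi = (-98.243, -27.430) − (-42.760, 77.141) = (-55.482, -104.571) km/h.
Magnitude = |(-55.482, -104.571)| = 118.378 km/h.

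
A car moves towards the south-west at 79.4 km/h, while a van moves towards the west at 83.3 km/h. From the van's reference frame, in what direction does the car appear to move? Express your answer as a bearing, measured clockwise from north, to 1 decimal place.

Taking east as x and north as y: car velocity = (-56.144, -56.144) km/h; van velocity = (-83.300, 0.000) km/h.
Velocity of car relative to van = (-56.144, -56.144) − (-83.300, 0.000) = (27.156, -56.144) km/h.
Bearing = atan2(27.16, -56.14) = 154.19° clockwise from north.

154.2°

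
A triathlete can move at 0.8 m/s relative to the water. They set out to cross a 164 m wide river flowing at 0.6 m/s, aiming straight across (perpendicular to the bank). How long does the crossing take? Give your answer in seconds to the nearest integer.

205 s

The component of the triathlete's velocity perpendicular to the bank is 0.8 m/s.
The current is parallel to the bank, so it does not affect the crossing time.
Time = 164 / 0.800 = 205.000 s.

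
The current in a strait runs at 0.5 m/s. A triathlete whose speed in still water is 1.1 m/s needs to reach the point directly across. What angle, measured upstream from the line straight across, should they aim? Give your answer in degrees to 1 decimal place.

27.0°

To cancel the current, the upstream component of the triathlete's velocity must equal the flow: 1.1 sin θ = 0.5.
sin θ = 0.5 / 1.1 = 0.4545.
θ = arcsin(0.4545) = 27.036°.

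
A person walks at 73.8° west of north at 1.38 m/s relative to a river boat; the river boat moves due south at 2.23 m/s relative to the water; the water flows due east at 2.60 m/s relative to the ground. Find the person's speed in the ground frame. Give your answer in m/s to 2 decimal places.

2.24 m/s

In east/north components (m/s): person relative to river boat = (-1.325, 0.385); river boat relative to water = (0.000, -2.230); water relative to ground = (2.600, 0.000).
Sum = (1.275, -1.845) m/s.
Speed = |(1.275, -1.845)| = 2.243 m/s.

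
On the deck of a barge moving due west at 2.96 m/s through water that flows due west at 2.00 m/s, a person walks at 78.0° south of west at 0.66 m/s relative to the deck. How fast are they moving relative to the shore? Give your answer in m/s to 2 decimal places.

In east/north components (m/s): person relative to barge = (-0.137, -0.646); barge relative to water = (-2.960, 0.000); water relative to ground = (-2.000, 0.000).
Sum = (-5.097, -0.646) m/s.
Speed = |(-5.097, -0.646)| = 5.138 m/s.

5.14 m/s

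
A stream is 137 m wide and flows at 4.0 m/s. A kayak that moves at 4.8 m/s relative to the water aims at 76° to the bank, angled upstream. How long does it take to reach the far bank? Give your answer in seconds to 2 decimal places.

The component of the kayak's velocity perpendicular to the bank is 4.8 × sin 76° = 4.657 m/s.
The current is parallel to the bank, so it does not affect the crossing time.
Time = 137 / 4.657 = 29.415 s.

29.42 s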